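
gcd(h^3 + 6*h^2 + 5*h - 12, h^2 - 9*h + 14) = 1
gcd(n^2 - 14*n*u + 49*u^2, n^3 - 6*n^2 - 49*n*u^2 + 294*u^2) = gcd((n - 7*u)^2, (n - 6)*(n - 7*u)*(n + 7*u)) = -n + 7*u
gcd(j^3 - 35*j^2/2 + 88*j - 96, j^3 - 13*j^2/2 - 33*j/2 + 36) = j^2 - 19*j/2 + 12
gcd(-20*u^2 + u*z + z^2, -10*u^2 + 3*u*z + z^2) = 5*u + z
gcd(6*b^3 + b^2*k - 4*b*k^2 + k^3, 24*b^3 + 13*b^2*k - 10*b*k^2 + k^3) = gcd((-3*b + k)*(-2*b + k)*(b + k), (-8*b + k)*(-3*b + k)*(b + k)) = 3*b^2 + 2*b*k - k^2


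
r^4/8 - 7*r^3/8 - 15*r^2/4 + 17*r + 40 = (r/4 + 1)*(r/2 + 1)*(r - 8)*(r - 5)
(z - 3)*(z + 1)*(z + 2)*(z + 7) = z^4 + 7*z^3 - 7*z^2 - 55*z - 42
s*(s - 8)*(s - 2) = s^3 - 10*s^2 + 16*s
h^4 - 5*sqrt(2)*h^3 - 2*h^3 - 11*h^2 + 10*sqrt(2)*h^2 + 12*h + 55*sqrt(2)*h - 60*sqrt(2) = (h - 4)*(h - 1)*(h + 3)*(h - 5*sqrt(2))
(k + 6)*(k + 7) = k^2 + 13*k + 42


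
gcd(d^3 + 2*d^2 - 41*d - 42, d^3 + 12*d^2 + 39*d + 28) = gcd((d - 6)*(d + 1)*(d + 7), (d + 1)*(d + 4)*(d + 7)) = d^2 + 8*d + 7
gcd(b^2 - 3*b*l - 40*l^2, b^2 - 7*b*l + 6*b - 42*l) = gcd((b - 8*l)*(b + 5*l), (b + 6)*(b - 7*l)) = 1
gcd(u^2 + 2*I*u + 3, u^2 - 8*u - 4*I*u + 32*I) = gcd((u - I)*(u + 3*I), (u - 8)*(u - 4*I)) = 1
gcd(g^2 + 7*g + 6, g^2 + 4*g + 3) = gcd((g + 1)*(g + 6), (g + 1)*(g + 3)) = g + 1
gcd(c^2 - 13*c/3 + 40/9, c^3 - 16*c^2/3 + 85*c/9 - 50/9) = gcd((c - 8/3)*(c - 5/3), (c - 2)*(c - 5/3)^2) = c - 5/3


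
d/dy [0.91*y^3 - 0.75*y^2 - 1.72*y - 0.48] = 2.73*y^2 - 1.5*y - 1.72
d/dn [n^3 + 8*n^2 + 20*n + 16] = 3*n^2 + 16*n + 20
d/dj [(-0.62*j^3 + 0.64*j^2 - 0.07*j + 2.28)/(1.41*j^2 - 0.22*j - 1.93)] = (-0.8742*j^4 + 0.2728*j^3 + 3.5477*j^2 - 8.9*j + 0.6367)/(1.9881*j^4 - 0.6204*j^3 - 5.3942*j^2 + 0.8492*j + 3.7249)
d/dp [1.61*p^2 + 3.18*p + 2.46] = 3.22*p + 3.18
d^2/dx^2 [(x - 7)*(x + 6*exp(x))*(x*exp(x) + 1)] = x^3*exp(x) + 24*x^2*exp(2*x) - x^2*exp(x) - 120*x*exp(2*x) - 16*x*exp(x) - 156*exp(2*x) - 44*exp(x) + 2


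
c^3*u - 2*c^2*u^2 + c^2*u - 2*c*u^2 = c*(c - 2*u)*(c*u + u)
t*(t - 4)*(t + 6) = t^3 + 2*t^2 - 24*t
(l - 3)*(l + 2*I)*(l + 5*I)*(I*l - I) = I*l^4 - 7*l^3 - 4*I*l^3 + 28*l^2 - 7*I*l^2 - 21*l + 40*I*l - 30*I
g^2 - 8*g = g*(g - 8)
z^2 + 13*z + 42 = (z + 6)*(z + 7)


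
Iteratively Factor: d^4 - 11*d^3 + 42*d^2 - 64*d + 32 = (d - 2)*(d^3 - 9*d^2 + 24*d - 16) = (d - 4)*(d - 2)*(d^2 - 5*d + 4) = (d - 4)*(d - 2)*(d - 1)*(d - 4)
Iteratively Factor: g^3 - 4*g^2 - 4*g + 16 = (g + 2)*(g^2 - 6*g + 8) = (g - 2)*(g + 2)*(g - 4)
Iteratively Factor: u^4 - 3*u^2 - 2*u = (u + 1)*(u^3 - u^2 - 2*u) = (u + 1)^2*(u^2 - 2*u) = u*(u + 1)^2*(u - 2)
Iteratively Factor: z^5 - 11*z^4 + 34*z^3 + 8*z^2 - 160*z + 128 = (z - 4)*(z^4 - 7*z^3 + 6*z^2 + 32*z - 32) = (z - 4)*(z + 2)*(z^3 - 9*z^2 + 24*z - 16) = (z - 4)^2*(z + 2)*(z^2 - 5*z + 4) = (z - 4)^2*(z - 1)*(z + 2)*(z - 4)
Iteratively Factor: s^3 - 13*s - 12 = (s - 4)*(s^2 + 4*s + 3) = (s - 4)*(s + 1)*(s + 3)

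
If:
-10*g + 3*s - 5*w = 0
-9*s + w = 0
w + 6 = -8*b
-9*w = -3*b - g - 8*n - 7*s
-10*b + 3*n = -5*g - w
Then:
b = -462/1061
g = 1246/1061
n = -8180/3183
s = -890/3183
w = -2670/1061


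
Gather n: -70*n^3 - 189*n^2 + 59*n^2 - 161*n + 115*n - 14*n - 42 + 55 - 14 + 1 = -70*n^3 - 130*n^2 - 60*n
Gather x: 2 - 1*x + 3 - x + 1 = 6 - 2*x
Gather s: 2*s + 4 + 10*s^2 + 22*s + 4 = 10*s^2 + 24*s + 8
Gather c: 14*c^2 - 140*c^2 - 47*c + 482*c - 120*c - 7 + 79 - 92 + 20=-126*c^2 + 315*c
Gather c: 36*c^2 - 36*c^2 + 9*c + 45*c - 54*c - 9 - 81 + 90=0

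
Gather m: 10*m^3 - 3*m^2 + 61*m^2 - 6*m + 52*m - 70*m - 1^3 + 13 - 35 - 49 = 10*m^3 + 58*m^2 - 24*m - 72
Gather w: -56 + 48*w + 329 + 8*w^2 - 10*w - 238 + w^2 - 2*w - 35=9*w^2 + 36*w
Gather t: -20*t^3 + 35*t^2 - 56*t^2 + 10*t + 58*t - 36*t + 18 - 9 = -20*t^3 - 21*t^2 + 32*t + 9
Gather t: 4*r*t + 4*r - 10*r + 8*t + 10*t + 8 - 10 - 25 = -6*r + t*(4*r + 18) - 27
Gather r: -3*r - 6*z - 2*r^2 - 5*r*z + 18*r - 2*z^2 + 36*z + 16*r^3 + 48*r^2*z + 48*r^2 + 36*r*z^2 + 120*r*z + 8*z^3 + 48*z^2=16*r^3 + r^2*(48*z + 46) + r*(36*z^2 + 115*z + 15) + 8*z^3 + 46*z^2 + 30*z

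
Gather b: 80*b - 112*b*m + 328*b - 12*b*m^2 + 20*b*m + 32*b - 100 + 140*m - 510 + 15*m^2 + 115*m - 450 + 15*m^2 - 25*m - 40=b*(-12*m^2 - 92*m + 440) + 30*m^2 + 230*m - 1100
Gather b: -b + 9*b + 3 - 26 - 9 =8*b - 32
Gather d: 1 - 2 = -1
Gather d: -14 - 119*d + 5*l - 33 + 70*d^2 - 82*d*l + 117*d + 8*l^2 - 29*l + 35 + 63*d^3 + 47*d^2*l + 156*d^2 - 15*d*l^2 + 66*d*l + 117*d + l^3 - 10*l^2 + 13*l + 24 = 63*d^3 + d^2*(47*l + 226) + d*(-15*l^2 - 16*l + 115) + l^3 - 2*l^2 - 11*l + 12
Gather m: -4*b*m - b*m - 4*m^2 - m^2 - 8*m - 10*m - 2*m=-5*m^2 + m*(-5*b - 20)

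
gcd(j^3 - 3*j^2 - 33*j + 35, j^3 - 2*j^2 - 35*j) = j^2 - 2*j - 35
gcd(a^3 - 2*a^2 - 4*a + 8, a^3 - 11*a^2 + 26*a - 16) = a - 2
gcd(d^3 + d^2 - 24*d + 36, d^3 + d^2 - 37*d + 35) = 1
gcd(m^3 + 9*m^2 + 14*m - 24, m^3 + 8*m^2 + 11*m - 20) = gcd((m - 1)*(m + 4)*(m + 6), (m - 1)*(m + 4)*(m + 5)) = m^2 + 3*m - 4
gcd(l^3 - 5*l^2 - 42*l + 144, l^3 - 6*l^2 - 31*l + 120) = l^2 - 11*l + 24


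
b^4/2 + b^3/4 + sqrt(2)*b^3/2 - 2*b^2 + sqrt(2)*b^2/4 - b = b*(b/2 + sqrt(2))*(b + 1/2)*(b - sqrt(2))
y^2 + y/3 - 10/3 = (y - 5/3)*(y + 2)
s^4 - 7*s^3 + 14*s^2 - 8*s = s*(s - 4)*(s - 2)*(s - 1)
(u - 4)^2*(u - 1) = u^3 - 9*u^2 + 24*u - 16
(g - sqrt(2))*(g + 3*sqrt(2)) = g^2 + 2*sqrt(2)*g - 6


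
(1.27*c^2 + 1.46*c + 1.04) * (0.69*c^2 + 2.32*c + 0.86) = 0.8763*c^4 + 3.9538*c^3 + 5.197*c^2 + 3.6684*c + 0.8944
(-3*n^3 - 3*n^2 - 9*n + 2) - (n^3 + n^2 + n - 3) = -4*n^3 - 4*n^2 - 10*n + 5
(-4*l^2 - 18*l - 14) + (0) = -4*l^2 - 18*l - 14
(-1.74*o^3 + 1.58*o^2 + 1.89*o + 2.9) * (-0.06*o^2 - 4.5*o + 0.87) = 0.1044*o^5 + 7.7352*o^4 - 8.7372*o^3 - 7.3044*o^2 - 11.4057*o + 2.523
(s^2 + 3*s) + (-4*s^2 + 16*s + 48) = -3*s^2 + 19*s + 48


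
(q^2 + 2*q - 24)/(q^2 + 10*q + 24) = (q - 4)/(q + 4)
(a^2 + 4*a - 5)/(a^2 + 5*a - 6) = (a + 5)/(a + 6)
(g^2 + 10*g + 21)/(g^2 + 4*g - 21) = (g + 3)/(g - 3)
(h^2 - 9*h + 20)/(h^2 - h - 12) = (h - 5)/(h + 3)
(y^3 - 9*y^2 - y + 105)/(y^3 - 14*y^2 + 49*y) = (y^2 - 2*y - 15)/(y*(y - 7))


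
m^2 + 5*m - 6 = (m - 1)*(m + 6)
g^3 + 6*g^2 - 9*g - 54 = (g - 3)*(g + 3)*(g + 6)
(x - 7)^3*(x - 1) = x^4 - 22*x^3 + 168*x^2 - 490*x + 343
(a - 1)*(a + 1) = a^2 - 1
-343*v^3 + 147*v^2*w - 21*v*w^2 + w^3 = (-7*v + w)^3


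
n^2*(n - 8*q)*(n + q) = n^4 - 7*n^3*q - 8*n^2*q^2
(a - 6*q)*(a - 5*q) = a^2 - 11*a*q + 30*q^2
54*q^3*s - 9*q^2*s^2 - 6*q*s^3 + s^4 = s*(-6*q + s)*(-3*q + s)*(3*q + s)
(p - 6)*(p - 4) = p^2 - 10*p + 24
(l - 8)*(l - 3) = l^2 - 11*l + 24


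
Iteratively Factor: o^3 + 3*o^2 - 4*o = (o - 1)*(o^2 + 4*o) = (o - 1)*(o + 4)*(o)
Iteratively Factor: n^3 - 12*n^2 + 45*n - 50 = (n - 5)*(n^2 - 7*n + 10) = (n - 5)^2*(n - 2)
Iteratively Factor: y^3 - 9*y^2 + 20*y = (y - 5)*(y^2 - 4*y) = (y - 5)*(y - 4)*(y)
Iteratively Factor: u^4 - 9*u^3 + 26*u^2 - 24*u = (u - 2)*(u^3 - 7*u^2 + 12*u) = (u - 3)*(u - 2)*(u^2 - 4*u) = u*(u - 3)*(u - 2)*(u - 4)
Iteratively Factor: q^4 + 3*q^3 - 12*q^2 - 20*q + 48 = (q - 2)*(q^3 + 5*q^2 - 2*q - 24) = (q - 2)*(q + 4)*(q^2 + q - 6) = (q - 2)^2*(q + 4)*(q + 3)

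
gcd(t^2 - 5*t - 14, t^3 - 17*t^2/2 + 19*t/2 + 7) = t - 7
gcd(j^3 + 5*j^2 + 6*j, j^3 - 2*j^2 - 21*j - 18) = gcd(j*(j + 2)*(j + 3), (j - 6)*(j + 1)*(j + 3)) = j + 3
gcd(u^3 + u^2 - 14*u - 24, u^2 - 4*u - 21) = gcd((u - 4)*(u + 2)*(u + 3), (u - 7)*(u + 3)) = u + 3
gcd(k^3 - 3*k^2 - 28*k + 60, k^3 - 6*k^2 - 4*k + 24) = k^2 - 8*k + 12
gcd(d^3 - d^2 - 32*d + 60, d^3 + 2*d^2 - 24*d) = d + 6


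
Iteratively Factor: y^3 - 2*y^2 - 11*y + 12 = (y + 3)*(y^2 - 5*y + 4) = (y - 1)*(y + 3)*(y - 4)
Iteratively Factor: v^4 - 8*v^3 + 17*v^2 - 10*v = (v - 5)*(v^3 - 3*v^2 + 2*v) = (v - 5)*(v - 1)*(v^2 - 2*v) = v*(v - 5)*(v - 1)*(v - 2)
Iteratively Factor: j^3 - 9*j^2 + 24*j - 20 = (j - 5)*(j^2 - 4*j + 4) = (j - 5)*(j - 2)*(j - 2)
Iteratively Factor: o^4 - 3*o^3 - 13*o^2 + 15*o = (o)*(o^3 - 3*o^2 - 13*o + 15) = o*(o - 5)*(o^2 + 2*o - 3) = o*(o - 5)*(o - 1)*(o + 3)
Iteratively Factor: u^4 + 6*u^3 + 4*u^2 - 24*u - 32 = (u + 2)*(u^3 + 4*u^2 - 4*u - 16) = (u + 2)*(u + 4)*(u^2 - 4) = (u + 2)^2*(u + 4)*(u - 2)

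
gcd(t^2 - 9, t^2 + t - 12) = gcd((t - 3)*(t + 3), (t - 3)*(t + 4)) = t - 3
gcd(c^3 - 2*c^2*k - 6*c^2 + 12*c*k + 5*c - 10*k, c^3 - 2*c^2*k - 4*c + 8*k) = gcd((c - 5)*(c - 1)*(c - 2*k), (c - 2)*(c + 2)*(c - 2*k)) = c - 2*k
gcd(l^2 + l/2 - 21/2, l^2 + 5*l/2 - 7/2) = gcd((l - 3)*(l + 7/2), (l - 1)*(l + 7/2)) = l + 7/2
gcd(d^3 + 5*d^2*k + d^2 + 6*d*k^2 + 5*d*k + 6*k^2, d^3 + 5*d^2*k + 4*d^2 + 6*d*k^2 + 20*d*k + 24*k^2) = d^2 + 5*d*k + 6*k^2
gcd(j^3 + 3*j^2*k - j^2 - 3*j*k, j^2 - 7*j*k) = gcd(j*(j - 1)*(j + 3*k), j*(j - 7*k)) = j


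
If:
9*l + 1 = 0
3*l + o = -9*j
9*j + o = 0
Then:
No Solution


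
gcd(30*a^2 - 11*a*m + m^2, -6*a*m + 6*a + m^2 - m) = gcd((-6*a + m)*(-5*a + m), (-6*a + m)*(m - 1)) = 6*a - m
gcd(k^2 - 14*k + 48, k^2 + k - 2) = 1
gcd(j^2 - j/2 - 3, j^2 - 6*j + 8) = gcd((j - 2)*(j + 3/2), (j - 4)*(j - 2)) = j - 2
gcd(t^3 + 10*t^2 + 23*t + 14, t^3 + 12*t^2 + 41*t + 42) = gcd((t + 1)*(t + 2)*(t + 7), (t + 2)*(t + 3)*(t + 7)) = t^2 + 9*t + 14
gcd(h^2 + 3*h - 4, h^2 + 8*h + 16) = h + 4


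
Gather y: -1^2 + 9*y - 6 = 9*y - 7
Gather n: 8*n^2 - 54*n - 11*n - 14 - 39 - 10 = 8*n^2 - 65*n - 63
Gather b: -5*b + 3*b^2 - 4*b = 3*b^2 - 9*b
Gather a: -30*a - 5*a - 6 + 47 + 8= 49 - 35*a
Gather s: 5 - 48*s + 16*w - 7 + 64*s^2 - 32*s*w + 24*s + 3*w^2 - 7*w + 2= 64*s^2 + s*(-32*w - 24) + 3*w^2 + 9*w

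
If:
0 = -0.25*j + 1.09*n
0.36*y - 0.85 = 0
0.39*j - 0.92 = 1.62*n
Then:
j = 49.89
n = 11.44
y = 2.36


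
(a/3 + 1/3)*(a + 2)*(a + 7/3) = a^3/3 + 16*a^2/9 + 3*a + 14/9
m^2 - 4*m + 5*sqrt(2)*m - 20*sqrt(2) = (m - 4)*(m + 5*sqrt(2))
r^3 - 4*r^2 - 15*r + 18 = (r - 6)*(r - 1)*(r + 3)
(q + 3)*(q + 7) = q^2 + 10*q + 21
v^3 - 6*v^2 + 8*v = v*(v - 4)*(v - 2)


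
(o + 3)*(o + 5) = o^2 + 8*o + 15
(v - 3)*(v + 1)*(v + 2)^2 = v^4 + 2*v^3 - 7*v^2 - 20*v - 12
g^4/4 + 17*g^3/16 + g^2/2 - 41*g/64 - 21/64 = (g/4 + 1/4)*(g - 3/4)*(g + 1/2)*(g + 7/2)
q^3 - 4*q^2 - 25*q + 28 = (q - 7)*(q - 1)*(q + 4)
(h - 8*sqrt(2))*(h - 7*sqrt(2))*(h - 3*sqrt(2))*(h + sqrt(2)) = h^4 - 17*sqrt(2)*h^3 + 166*h^2 - 134*sqrt(2)*h - 672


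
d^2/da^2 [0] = 0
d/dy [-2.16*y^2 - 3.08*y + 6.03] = -4.32*y - 3.08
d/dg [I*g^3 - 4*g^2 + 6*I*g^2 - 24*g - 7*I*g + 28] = 3*I*g^2 + g*(-8 + 12*I) - 24 - 7*I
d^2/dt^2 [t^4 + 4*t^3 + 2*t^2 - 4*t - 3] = 12*t^2 + 24*t + 4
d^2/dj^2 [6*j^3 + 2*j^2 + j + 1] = 36*j + 4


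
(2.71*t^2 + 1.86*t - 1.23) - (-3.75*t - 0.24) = 2.71*t^2 + 5.61*t - 0.99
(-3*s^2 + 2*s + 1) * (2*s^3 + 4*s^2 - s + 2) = -6*s^5 - 8*s^4 + 13*s^3 - 4*s^2 + 3*s + 2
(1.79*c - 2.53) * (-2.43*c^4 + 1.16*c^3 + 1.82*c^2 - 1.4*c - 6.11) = -4.3497*c^5 + 8.2243*c^4 + 0.323*c^3 - 7.1106*c^2 - 7.3949*c + 15.4583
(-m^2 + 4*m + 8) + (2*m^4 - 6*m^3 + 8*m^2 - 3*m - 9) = 2*m^4 - 6*m^3 + 7*m^2 + m - 1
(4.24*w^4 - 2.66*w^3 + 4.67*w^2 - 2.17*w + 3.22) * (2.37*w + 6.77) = 10.0488*w^5 + 22.4006*w^4 - 6.9403*w^3 + 26.473*w^2 - 7.0595*w + 21.7994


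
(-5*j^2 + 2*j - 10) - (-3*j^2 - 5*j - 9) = -2*j^2 + 7*j - 1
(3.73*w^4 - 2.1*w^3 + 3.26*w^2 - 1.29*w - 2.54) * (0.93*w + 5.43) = 3.4689*w^5 + 18.3009*w^4 - 8.3712*w^3 + 16.5021*w^2 - 9.3669*w - 13.7922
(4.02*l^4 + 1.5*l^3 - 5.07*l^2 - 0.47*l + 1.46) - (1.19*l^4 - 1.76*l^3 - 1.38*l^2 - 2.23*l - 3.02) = 2.83*l^4 + 3.26*l^3 - 3.69*l^2 + 1.76*l + 4.48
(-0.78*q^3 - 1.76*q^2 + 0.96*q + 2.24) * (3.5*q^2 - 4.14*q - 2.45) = -2.73*q^5 - 2.9308*q^4 + 12.5574*q^3 + 8.1776*q^2 - 11.6256*q - 5.488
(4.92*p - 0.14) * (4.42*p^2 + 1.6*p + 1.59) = 21.7464*p^3 + 7.2532*p^2 + 7.5988*p - 0.2226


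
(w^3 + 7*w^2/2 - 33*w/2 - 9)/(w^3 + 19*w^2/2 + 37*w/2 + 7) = (w^2 + 3*w - 18)/(w^2 + 9*w + 14)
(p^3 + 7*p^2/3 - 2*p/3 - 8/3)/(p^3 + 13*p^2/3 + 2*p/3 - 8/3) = (3*p^3 + 7*p^2 - 2*p - 8)/(3*p^3 + 13*p^2 + 2*p - 8)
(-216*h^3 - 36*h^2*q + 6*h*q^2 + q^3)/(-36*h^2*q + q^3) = (6*h + q)/q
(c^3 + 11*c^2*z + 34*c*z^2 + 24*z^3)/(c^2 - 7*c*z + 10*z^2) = (c^3 + 11*c^2*z + 34*c*z^2 + 24*z^3)/(c^2 - 7*c*z + 10*z^2)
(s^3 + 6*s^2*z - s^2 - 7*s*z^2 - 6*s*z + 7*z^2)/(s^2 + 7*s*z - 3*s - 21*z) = (s^2 - s*z - s + z)/(s - 3)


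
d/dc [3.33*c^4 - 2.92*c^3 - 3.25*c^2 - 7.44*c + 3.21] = 13.32*c^3 - 8.76*c^2 - 6.5*c - 7.44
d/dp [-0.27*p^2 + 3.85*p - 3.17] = 3.85 - 0.54*p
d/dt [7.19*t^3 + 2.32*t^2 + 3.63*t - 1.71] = 21.57*t^2 + 4.64*t + 3.63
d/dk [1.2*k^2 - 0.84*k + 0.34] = 2.4*k - 0.84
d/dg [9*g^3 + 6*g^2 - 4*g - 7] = 27*g^2 + 12*g - 4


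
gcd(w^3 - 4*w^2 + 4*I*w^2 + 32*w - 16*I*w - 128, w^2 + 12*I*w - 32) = w + 8*I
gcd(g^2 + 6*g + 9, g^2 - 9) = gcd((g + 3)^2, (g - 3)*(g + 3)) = g + 3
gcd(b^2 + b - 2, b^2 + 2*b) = b + 2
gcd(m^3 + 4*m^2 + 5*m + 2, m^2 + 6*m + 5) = m + 1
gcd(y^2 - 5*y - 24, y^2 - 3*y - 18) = y + 3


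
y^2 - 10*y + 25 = (y - 5)^2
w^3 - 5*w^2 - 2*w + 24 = (w - 4)*(w - 3)*(w + 2)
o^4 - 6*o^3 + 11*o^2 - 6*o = o*(o - 3)*(o - 2)*(o - 1)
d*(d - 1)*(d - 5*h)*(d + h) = d^4 - 4*d^3*h - d^3 - 5*d^2*h^2 + 4*d^2*h + 5*d*h^2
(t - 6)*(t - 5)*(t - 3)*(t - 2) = t^4 - 16*t^3 + 91*t^2 - 216*t + 180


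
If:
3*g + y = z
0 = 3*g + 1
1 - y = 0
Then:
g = -1/3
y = 1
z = 0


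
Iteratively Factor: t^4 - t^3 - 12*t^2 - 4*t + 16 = (t + 2)*(t^3 - 3*t^2 - 6*t + 8) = (t - 4)*(t + 2)*(t^2 + t - 2) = (t - 4)*(t - 1)*(t + 2)*(t + 2)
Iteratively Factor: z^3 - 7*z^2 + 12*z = (z - 3)*(z^2 - 4*z) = z*(z - 3)*(z - 4)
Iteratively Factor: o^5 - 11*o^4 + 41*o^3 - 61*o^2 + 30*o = (o - 5)*(o^4 - 6*o^3 + 11*o^2 - 6*o) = (o - 5)*(o - 3)*(o^3 - 3*o^2 + 2*o) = (o - 5)*(o - 3)*(o - 2)*(o^2 - o) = o*(o - 5)*(o - 3)*(o - 2)*(o - 1)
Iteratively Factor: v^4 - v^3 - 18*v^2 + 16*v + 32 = (v + 1)*(v^3 - 2*v^2 - 16*v + 32) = (v + 1)*(v + 4)*(v^2 - 6*v + 8) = (v - 2)*(v + 1)*(v + 4)*(v - 4)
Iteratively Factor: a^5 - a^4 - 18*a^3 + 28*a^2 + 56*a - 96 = (a - 2)*(a^4 + a^3 - 16*a^2 - 4*a + 48) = (a - 2)*(a + 4)*(a^3 - 3*a^2 - 4*a + 12) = (a - 3)*(a - 2)*(a + 4)*(a^2 - 4) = (a - 3)*(a - 2)^2*(a + 4)*(a + 2)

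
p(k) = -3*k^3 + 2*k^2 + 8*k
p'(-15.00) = -2077.00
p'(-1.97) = -34.81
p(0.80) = 6.14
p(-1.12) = -2.24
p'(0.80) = 5.44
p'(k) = -9*k^2 + 4*k + 8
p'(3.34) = -79.04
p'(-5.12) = -248.41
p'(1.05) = 2.28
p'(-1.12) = -7.77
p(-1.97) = 14.94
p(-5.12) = 414.12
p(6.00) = -528.00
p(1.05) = 7.13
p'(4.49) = -155.48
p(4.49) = -195.32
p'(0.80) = 5.44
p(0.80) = 6.14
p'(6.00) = -292.00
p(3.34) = -62.75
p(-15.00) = 10455.00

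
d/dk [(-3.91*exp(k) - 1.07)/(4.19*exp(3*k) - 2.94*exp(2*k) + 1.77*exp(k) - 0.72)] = (32.7658*exp(3*k) + 1.9545*exp(2*k) - 6.2916*exp(k) + 4.7091)*exp(k)/(17.5561*exp(6*k) - 24.6372*exp(5*k) + 23.4762*exp(4*k) - 16.4412*exp(3*k) + 7.3665*exp(2*k) - 2.5488*exp(k) + 0.5184)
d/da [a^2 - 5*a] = 2*a - 5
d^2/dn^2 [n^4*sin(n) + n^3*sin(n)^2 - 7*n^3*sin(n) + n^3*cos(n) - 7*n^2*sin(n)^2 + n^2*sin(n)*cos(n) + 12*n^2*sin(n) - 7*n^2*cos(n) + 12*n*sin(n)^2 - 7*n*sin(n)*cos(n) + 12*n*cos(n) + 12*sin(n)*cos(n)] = -n^4*sin(n) + 7*sqrt(2)*n^3*sin(n + pi/4) + 2*n^3*cos(2*n) - 6*n^2*sin(n) + 4*n^2*sin(2*n) - 35*n^2*cos(n) - 14*n^2*cos(2*n) - 14*n*sin(n) - 14*n*sin(2*n) + 42*n*cos(n) + 25*n*cos(2*n) + 3*n + sin(2*n) - 14*cos(n) - 7*cos(2*n) - 7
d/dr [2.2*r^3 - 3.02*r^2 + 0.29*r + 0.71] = 6.6*r^2 - 6.04*r + 0.29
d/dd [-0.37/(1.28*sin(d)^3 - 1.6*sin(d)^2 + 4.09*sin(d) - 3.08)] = (1.4208*sin(d)^2 - 1.184*sin(d) + 1.5133)*cos(d)/(1.28*sin(d)^3 - 1.6*sin(d)^2 + 4.09*sin(d) - 3.08)^2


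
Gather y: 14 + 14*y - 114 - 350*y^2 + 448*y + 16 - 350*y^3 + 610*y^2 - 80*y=-350*y^3 + 260*y^2 + 382*y - 84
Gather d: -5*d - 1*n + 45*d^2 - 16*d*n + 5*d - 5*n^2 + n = 45*d^2 - 16*d*n - 5*n^2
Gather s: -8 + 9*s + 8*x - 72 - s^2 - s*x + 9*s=-s^2 + s*(18 - x) + 8*x - 80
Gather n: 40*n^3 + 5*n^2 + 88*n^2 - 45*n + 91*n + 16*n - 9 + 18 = 40*n^3 + 93*n^2 + 62*n + 9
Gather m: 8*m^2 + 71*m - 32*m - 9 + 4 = 8*m^2 + 39*m - 5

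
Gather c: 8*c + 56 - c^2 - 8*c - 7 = 49 - c^2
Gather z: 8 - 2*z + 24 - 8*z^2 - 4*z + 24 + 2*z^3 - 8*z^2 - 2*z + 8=2*z^3 - 16*z^2 - 8*z + 64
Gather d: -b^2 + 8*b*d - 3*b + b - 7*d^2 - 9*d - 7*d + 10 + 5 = -b^2 - 2*b - 7*d^2 + d*(8*b - 16) + 15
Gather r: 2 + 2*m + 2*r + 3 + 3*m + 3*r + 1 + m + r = 6*m + 6*r + 6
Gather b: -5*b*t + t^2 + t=-5*b*t + t^2 + t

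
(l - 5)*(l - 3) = l^2 - 8*l + 15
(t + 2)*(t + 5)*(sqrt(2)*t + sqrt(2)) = sqrt(2)*t^3 + 8*sqrt(2)*t^2 + 17*sqrt(2)*t + 10*sqrt(2)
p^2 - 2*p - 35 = (p - 7)*(p + 5)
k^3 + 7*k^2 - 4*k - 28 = (k - 2)*(k + 2)*(k + 7)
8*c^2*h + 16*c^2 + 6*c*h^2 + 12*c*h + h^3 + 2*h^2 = (2*c + h)*(4*c + h)*(h + 2)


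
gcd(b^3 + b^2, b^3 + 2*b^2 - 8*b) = b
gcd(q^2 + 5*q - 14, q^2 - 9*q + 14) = q - 2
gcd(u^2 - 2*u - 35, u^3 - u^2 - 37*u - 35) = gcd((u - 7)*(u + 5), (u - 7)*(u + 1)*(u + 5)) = u^2 - 2*u - 35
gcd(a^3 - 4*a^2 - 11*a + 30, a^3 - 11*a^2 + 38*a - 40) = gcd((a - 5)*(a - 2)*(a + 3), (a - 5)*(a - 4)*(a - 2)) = a^2 - 7*a + 10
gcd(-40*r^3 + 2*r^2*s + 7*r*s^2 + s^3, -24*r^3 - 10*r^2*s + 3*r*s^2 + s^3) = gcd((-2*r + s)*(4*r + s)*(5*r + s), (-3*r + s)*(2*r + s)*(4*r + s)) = 4*r + s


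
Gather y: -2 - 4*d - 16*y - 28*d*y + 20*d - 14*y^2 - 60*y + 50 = 16*d - 14*y^2 + y*(-28*d - 76) + 48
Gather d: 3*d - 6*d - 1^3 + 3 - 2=-3*d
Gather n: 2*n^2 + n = 2*n^2 + n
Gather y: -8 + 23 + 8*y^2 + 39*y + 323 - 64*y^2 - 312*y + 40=-56*y^2 - 273*y + 378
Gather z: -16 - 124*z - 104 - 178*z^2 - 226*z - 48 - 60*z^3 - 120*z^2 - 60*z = -60*z^3 - 298*z^2 - 410*z - 168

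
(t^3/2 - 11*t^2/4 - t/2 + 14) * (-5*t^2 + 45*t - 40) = -5*t^5/2 + 145*t^4/4 - 565*t^3/4 + 35*t^2/2 + 650*t - 560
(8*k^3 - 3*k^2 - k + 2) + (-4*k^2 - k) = 8*k^3 - 7*k^2 - 2*k + 2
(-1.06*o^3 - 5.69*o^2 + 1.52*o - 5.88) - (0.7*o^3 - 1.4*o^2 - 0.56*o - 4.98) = -1.76*o^3 - 4.29*o^2 + 2.08*o - 0.899999999999999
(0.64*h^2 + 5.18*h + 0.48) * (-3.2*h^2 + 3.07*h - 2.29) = -2.048*h^4 - 14.6112*h^3 + 12.901*h^2 - 10.3886*h - 1.0992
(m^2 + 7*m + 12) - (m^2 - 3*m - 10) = 10*m + 22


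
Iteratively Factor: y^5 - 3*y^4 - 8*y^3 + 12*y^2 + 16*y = (y - 4)*(y^4 + y^3 - 4*y^2 - 4*y) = (y - 4)*(y + 1)*(y^3 - 4*y) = y*(y - 4)*(y + 1)*(y^2 - 4) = y*(y - 4)*(y + 1)*(y + 2)*(y - 2)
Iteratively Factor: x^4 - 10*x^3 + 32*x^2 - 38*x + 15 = (x - 1)*(x^3 - 9*x^2 + 23*x - 15) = (x - 5)*(x - 1)*(x^2 - 4*x + 3) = (x - 5)*(x - 1)^2*(x - 3)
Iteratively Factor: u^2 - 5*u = (u)*(u - 5)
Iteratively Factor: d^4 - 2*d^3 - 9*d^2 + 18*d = (d - 2)*(d^3 - 9*d) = (d - 3)*(d - 2)*(d^2 + 3*d) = d*(d - 3)*(d - 2)*(d + 3)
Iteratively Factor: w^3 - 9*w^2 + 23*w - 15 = (w - 3)*(w^2 - 6*w + 5) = (w - 3)*(w - 1)*(w - 5)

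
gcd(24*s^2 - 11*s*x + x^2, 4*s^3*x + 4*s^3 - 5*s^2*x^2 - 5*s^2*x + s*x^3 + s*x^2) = 1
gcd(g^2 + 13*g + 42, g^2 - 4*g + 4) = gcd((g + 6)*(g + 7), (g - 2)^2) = 1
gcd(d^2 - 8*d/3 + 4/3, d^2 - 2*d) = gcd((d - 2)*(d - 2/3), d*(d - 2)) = d - 2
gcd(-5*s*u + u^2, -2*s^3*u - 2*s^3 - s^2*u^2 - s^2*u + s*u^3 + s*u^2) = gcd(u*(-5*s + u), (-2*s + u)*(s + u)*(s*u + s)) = 1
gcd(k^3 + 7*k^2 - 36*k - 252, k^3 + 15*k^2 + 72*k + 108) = k + 6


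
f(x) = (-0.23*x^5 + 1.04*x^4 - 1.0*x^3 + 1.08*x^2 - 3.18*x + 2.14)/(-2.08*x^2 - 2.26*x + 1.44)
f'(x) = (4.16*x + 2.26)*(-0.23*x^5 + 1.04*x^4 - 1.0*x^3 + 1.08*x^2 - 3.18*x + 2.14)/(-2.08*x^2 - 2.26*x + 1.44)^2 + (-1.15*x^4 + 4.16*x^3 - 3.0*x^2 + 2.16*x - 3.18)/(-2.08*x^2 - 2.26*x + 1.44)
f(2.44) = -0.20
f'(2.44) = -0.09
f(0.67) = -0.37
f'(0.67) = 3.89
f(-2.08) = -17.79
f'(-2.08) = -11.94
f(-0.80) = 3.33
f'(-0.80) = -6.78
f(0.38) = 3.75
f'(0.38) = 42.04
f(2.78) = -0.20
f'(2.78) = 0.11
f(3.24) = -0.06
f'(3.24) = 0.50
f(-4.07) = -26.98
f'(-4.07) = 10.99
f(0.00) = 1.49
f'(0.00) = 0.12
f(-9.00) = -144.87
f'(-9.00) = 39.18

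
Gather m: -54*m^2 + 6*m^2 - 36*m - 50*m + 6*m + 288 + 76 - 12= -48*m^2 - 80*m + 352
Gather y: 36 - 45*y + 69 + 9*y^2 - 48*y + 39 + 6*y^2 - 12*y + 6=15*y^2 - 105*y + 150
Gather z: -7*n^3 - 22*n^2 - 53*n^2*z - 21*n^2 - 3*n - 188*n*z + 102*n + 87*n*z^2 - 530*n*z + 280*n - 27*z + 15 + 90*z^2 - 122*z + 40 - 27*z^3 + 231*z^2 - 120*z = -7*n^3 - 43*n^2 + 379*n - 27*z^3 + z^2*(87*n + 321) + z*(-53*n^2 - 718*n - 269) + 55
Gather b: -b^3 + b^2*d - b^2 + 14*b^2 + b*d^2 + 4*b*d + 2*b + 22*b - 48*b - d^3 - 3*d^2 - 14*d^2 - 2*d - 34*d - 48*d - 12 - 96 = -b^3 + b^2*(d + 13) + b*(d^2 + 4*d - 24) - d^3 - 17*d^2 - 84*d - 108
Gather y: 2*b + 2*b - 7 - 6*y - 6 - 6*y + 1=4*b - 12*y - 12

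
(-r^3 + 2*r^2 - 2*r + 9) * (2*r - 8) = -2*r^4 + 12*r^3 - 20*r^2 + 34*r - 72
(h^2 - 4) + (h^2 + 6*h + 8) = 2*h^2 + 6*h + 4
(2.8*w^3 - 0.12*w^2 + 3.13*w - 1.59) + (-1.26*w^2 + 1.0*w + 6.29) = 2.8*w^3 - 1.38*w^2 + 4.13*w + 4.7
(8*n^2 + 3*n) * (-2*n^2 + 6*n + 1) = -16*n^4 + 42*n^3 + 26*n^2 + 3*n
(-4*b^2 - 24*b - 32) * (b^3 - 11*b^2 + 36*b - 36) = -4*b^5 + 20*b^4 + 88*b^3 - 368*b^2 - 288*b + 1152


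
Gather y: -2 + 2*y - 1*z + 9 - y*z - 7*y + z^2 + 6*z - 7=y*(-z - 5) + z^2 + 5*z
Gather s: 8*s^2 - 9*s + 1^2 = 8*s^2 - 9*s + 1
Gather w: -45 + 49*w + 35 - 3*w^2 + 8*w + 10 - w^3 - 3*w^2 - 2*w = -w^3 - 6*w^2 + 55*w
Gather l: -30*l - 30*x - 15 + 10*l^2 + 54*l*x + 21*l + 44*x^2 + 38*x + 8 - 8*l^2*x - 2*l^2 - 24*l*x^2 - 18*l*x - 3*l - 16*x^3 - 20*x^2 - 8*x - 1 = l^2*(8 - 8*x) + l*(-24*x^2 + 36*x - 12) - 16*x^3 + 24*x^2 - 8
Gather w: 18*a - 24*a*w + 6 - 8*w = 18*a + w*(-24*a - 8) + 6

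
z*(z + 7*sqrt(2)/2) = z^2 + 7*sqrt(2)*z/2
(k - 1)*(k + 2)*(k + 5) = k^3 + 6*k^2 + 3*k - 10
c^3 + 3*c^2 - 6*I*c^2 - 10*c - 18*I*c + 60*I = (c - 2)*(c + 5)*(c - 6*I)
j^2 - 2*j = j*(j - 2)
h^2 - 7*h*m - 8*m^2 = (h - 8*m)*(h + m)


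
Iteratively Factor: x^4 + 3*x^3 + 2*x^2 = (x)*(x^3 + 3*x^2 + 2*x) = x*(x + 1)*(x^2 + 2*x) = x^2*(x + 1)*(x + 2)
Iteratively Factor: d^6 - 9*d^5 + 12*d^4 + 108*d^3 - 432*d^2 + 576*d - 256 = (d + 4)*(d^5 - 13*d^4 + 64*d^3 - 148*d^2 + 160*d - 64) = (d - 1)*(d + 4)*(d^4 - 12*d^3 + 52*d^2 - 96*d + 64) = (d - 2)*(d - 1)*(d + 4)*(d^3 - 10*d^2 + 32*d - 32) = (d - 4)*(d - 2)*(d - 1)*(d + 4)*(d^2 - 6*d + 8) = (d - 4)*(d - 2)^2*(d - 1)*(d + 4)*(d - 4)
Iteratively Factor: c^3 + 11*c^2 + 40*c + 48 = (c + 4)*(c^2 + 7*c + 12) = (c + 3)*(c + 4)*(c + 4)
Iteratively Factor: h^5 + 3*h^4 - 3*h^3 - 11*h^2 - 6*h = (h + 3)*(h^4 - 3*h^2 - 2*h) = (h - 2)*(h + 3)*(h^3 + 2*h^2 + h) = h*(h - 2)*(h + 3)*(h^2 + 2*h + 1) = h*(h - 2)*(h + 1)*(h + 3)*(h + 1)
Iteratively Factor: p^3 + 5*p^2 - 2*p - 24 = (p + 3)*(p^2 + 2*p - 8) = (p + 3)*(p + 4)*(p - 2)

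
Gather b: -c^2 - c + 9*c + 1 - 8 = -c^2 + 8*c - 7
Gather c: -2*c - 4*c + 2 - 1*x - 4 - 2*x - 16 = -6*c - 3*x - 18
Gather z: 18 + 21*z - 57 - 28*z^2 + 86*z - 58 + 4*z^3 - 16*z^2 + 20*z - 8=4*z^3 - 44*z^2 + 127*z - 105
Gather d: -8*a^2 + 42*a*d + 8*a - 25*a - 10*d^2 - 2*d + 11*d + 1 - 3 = -8*a^2 - 17*a - 10*d^2 + d*(42*a + 9) - 2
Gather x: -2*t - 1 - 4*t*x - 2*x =-2*t + x*(-4*t - 2) - 1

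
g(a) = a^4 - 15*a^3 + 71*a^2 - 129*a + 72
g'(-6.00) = -3465.00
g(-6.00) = 7938.00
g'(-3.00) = -1068.00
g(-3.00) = 1584.00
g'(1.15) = -19.13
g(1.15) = -3.52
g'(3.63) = -15.17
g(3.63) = -4.56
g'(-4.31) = -1897.20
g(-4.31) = 3492.91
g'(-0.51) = -213.66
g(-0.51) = 158.31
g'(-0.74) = -260.34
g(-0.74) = 212.72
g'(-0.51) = -213.66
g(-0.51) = 158.31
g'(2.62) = 6.08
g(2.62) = -1.26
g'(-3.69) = -1466.68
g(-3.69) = 2453.80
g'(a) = 4*a^3 - 45*a^2 + 142*a - 129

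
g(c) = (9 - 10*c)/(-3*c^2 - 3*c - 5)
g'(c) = (9 - 10*c)*(6*c + 3)/(-3*c^2 - 3*c - 5)^2 - 10/(-3*c^2 - 3*c - 5)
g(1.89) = 0.46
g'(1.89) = 0.16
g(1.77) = 0.44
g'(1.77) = 0.20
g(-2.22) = -2.38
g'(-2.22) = -1.11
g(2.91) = 0.51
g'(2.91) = -0.01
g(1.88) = 0.46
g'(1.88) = 0.16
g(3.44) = 0.50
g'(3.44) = -0.04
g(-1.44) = -3.39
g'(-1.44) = -1.32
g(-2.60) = -2.00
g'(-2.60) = -0.87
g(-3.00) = -1.70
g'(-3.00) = -0.67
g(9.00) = 0.29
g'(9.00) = -0.02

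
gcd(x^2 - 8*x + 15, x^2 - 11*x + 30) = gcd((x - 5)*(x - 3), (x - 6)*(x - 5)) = x - 5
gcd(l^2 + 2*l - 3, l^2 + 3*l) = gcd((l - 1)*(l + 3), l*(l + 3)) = l + 3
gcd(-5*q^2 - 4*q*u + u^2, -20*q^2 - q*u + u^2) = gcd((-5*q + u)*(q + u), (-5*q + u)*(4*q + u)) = 5*q - u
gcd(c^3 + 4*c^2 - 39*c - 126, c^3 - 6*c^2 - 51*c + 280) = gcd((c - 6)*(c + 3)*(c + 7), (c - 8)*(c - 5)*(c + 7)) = c + 7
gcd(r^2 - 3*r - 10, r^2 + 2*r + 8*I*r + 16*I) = r + 2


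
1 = 1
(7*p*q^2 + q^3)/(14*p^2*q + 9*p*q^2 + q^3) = q/(2*p + q)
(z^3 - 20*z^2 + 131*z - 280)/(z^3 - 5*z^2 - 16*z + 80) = (z^2 - 15*z + 56)/(z^2 - 16)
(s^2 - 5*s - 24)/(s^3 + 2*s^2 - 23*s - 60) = (s - 8)/(s^2 - s - 20)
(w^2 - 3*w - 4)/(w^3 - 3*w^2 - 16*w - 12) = (w - 4)/(w^2 - 4*w - 12)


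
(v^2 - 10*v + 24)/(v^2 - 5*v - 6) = (v - 4)/(v + 1)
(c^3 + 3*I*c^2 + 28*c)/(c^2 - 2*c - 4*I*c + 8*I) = c*(c + 7*I)/(c - 2)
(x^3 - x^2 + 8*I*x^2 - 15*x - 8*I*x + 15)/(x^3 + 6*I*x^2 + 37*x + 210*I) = (x^2 + x*(-1 + 3*I) - 3*I)/(x^2 + I*x + 42)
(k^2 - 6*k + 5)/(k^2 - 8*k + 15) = (k - 1)/(k - 3)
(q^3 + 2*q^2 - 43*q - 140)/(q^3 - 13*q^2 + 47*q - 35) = (q^2 + 9*q + 20)/(q^2 - 6*q + 5)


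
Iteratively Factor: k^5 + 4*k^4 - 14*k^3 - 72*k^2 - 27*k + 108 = (k + 3)*(k^4 + k^3 - 17*k^2 - 21*k + 36) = (k + 3)^2*(k^3 - 2*k^2 - 11*k + 12) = (k + 3)^3*(k^2 - 5*k + 4) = (k - 4)*(k + 3)^3*(k - 1)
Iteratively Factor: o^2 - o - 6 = (o - 3)*(o + 2)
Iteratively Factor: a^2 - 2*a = (a - 2)*(a)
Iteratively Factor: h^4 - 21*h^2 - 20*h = (h + 1)*(h^3 - h^2 - 20*h) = h*(h + 1)*(h^2 - h - 20) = h*(h - 5)*(h + 1)*(h + 4)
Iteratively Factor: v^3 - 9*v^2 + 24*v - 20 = (v - 2)*(v^2 - 7*v + 10) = (v - 2)^2*(v - 5)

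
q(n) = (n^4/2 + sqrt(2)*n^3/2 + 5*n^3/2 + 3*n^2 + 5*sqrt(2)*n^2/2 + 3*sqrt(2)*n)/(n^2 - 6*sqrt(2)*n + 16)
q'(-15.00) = -8.46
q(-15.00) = 43.16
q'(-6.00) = -1.23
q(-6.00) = 1.60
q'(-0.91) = -0.06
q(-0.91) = -0.02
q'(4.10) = -144.90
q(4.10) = -247.31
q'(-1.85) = 0.01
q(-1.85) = 0.00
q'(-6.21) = -1.36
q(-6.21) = 1.88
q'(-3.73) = -0.21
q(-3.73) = 0.09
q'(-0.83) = -0.06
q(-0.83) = -0.03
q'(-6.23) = -1.37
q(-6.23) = 1.90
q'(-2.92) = -0.04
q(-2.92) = 0.00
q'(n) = (-2*n + 6*sqrt(2))*(n^4/2 + sqrt(2)*n^3/2 + 5*n^3/2 + 3*n^2 + 5*sqrt(2)*n^2/2 + 3*sqrt(2)*n)/(n^2 - 6*sqrt(2)*n + 16)^2 + (2*n^3 + 3*sqrt(2)*n^2/2 + 15*n^2/2 + 6*n + 5*sqrt(2)*n + 3*sqrt(2))/(n^2 - 6*sqrt(2)*n + 16) = (2*n^5 - 17*sqrt(2)*n^4 + 5*n^4 - 60*sqrt(2)*n^3 + 40*n^3 + 6*sqrt(2)*n^2 + 180*n^2 + 192*n + 160*sqrt(2)*n + 96*sqrt(2))/(2*(n^4 - 12*sqrt(2)*n^3 + 104*n^2 - 192*sqrt(2)*n + 256))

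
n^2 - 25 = (n - 5)*(n + 5)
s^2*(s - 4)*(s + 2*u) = s^4 + 2*s^3*u - 4*s^3 - 8*s^2*u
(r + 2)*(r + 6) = r^2 + 8*r + 12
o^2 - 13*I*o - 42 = (o - 7*I)*(o - 6*I)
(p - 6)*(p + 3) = p^2 - 3*p - 18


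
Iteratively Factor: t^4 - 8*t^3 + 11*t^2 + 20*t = (t + 1)*(t^3 - 9*t^2 + 20*t) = (t - 5)*(t + 1)*(t^2 - 4*t) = (t - 5)*(t - 4)*(t + 1)*(t)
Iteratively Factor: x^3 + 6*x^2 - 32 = (x + 4)*(x^2 + 2*x - 8) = (x - 2)*(x + 4)*(x + 4)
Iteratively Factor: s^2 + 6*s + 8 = (s + 2)*(s + 4)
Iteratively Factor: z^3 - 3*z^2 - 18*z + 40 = (z - 5)*(z^2 + 2*z - 8) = (z - 5)*(z - 2)*(z + 4)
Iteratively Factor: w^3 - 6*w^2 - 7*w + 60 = (w + 3)*(w^2 - 9*w + 20) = (w - 4)*(w + 3)*(w - 5)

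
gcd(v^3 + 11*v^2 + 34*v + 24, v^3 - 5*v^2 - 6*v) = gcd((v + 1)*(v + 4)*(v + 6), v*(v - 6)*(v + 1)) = v + 1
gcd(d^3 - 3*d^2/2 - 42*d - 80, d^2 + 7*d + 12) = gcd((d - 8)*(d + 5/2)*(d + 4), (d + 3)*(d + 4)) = d + 4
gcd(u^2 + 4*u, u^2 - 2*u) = u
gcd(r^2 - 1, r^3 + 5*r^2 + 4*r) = r + 1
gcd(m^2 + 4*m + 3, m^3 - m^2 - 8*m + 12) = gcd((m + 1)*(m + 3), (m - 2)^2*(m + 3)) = m + 3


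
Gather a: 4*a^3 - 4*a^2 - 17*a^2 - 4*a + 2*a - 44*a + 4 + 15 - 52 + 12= 4*a^3 - 21*a^2 - 46*a - 21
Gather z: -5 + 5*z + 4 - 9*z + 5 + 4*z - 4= 0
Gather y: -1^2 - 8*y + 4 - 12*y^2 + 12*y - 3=-12*y^2 + 4*y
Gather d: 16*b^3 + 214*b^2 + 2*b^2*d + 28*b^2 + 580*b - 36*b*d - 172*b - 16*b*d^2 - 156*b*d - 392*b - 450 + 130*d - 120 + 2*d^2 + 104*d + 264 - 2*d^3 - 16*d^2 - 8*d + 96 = 16*b^3 + 242*b^2 + 16*b - 2*d^3 + d^2*(-16*b - 14) + d*(2*b^2 - 192*b + 226) - 210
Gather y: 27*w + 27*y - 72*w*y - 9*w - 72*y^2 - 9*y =18*w - 72*y^2 + y*(18 - 72*w)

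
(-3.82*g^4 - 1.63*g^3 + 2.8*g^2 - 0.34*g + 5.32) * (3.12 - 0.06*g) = 0.2292*g^5 - 11.8206*g^4 - 5.2536*g^3 + 8.7564*g^2 - 1.38*g + 16.5984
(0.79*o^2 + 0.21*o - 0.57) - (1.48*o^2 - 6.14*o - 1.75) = -0.69*o^2 + 6.35*o + 1.18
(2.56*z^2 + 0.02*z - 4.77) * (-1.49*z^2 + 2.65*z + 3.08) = -3.8144*z^4 + 6.7542*z^3 + 15.0451*z^2 - 12.5789*z - 14.6916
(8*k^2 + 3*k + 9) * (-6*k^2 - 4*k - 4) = -48*k^4 - 50*k^3 - 98*k^2 - 48*k - 36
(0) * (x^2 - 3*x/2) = 0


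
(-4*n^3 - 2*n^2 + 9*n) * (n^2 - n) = -4*n^5 + 2*n^4 + 11*n^3 - 9*n^2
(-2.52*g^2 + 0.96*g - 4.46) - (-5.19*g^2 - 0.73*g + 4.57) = 2.67*g^2 + 1.69*g - 9.03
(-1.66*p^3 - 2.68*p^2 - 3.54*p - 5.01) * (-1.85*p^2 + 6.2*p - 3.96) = 3.071*p^5 - 5.334*p^4 - 3.4934*p^3 - 2.0667*p^2 - 17.0436*p + 19.8396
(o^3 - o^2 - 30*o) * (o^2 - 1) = o^5 - o^4 - 31*o^3 + o^2 + 30*o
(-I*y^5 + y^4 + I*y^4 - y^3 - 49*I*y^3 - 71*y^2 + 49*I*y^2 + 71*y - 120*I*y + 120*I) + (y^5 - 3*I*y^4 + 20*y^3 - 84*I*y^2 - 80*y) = y^5 - I*y^5 + y^4 - 2*I*y^4 + 19*y^3 - 49*I*y^3 - 71*y^2 - 35*I*y^2 - 9*y - 120*I*y + 120*I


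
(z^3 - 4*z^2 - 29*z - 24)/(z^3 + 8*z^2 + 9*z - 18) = (z^2 - 7*z - 8)/(z^2 + 5*z - 6)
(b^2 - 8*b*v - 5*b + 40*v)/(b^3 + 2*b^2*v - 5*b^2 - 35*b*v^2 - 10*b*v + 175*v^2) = (-b + 8*v)/(-b^2 - 2*b*v + 35*v^2)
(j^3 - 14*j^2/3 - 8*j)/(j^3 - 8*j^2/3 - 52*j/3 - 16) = j/(j + 2)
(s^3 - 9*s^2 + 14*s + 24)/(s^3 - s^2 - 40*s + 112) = (s^2 - 5*s - 6)/(s^2 + 3*s - 28)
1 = 1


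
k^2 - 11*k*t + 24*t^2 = (k - 8*t)*(k - 3*t)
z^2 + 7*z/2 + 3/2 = (z + 1/2)*(z + 3)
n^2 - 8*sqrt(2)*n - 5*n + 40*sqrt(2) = (n - 5)*(n - 8*sqrt(2))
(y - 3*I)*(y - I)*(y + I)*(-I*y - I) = -I*y^4 - 3*y^3 - I*y^3 - 3*y^2 - I*y^2 - 3*y - I*y - 3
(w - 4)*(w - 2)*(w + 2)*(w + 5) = w^4 + w^3 - 24*w^2 - 4*w + 80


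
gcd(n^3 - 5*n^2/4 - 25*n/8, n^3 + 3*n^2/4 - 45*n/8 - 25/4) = n^2 - 5*n/4 - 25/8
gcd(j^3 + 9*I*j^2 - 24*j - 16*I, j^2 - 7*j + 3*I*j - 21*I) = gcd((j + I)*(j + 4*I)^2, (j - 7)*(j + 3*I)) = 1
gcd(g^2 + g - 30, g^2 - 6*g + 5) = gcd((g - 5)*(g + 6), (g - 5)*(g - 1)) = g - 5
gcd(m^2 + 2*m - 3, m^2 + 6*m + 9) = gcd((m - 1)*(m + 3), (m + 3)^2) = m + 3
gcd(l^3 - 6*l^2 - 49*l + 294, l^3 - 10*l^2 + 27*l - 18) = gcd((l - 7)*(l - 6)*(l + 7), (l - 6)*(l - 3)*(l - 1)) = l - 6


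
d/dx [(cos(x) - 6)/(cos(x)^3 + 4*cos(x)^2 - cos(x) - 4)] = (-93*cos(x)/2 - 7*cos(2*x) + cos(3*x)/2 + 3)/((cos(x) + 4)^2*sin(x)^3)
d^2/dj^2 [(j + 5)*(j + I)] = 2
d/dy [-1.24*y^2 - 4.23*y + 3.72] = -2.48*y - 4.23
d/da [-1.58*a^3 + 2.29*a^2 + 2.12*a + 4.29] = -4.74*a^2 + 4.58*a + 2.12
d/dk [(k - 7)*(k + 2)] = 2*k - 5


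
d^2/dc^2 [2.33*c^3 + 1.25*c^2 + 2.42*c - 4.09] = 13.98*c + 2.5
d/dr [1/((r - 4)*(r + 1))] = (3 - 2*r)/(r^4 - 6*r^3 + r^2 + 24*r + 16)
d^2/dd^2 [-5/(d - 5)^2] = -30/(d - 5)^4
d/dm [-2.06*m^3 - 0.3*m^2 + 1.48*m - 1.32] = -6.18*m^2 - 0.6*m + 1.48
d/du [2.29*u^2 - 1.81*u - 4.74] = 4.58*u - 1.81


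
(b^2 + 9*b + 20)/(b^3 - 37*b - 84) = (b + 5)/(b^2 - 4*b - 21)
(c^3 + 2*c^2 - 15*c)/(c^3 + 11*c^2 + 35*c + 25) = c*(c - 3)/(c^2 + 6*c + 5)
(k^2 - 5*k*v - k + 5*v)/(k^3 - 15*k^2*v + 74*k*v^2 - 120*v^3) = (k - 1)/(k^2 - 10*k*v + 24*v^2)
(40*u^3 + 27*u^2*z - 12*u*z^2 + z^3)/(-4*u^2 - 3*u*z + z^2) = (40*u^2 - 13*u*z + z^2)/(-4*u + z)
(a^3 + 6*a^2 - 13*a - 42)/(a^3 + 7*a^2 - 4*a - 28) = (a - 3)/(a - 2)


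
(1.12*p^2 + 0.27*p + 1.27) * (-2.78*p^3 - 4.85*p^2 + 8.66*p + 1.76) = -3.1136*p^5 - 6.1826*p^4 + 4.8591*p^3 - 1.8501*p^2 + 11.4734*p + 2.2352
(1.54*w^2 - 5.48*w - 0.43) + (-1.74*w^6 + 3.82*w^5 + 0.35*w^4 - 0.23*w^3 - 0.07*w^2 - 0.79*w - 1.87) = -1.74*w^6 + 3.82*w^5 + 0.35*w^4 - 0.23*w^3 + 1.47*w^2 - 6.27*w - 2.3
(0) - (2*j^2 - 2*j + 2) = -2*j^2 + 2*j - 2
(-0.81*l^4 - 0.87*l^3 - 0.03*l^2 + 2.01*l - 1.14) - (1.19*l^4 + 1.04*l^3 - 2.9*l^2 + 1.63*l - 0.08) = -2.0*l^4 - 1.91*l^3 + 2.87*l^2 + 0.38*l - 1.06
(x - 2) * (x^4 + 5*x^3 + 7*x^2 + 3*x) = x^5 + 3*x^4 - 3*x^3 - 11*x^2 - 6*x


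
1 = 1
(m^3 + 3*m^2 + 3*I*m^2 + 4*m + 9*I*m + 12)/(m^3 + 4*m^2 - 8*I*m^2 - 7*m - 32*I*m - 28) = (m^2 + m*(3 + 4*I) + 12*I)/(m^2 + m*(4 - 7*I) - 28*I)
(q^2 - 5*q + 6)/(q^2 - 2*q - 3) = (q - 2)/(q + 1)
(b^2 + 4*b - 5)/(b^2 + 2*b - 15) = (b - 1)/(b - 3)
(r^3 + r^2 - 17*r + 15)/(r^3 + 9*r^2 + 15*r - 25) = (r - 3)/(r + 5)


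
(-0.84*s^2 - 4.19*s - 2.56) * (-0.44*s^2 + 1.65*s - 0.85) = 0.3696*s^4 + 0.4576*s^3 - 5.0731*s^2 - 0.6625*s + 2.176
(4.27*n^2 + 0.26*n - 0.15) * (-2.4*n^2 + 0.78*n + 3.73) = -10.248*n^4 + 2.7066*n^3 + 16.4899*n^2 + 0.8528*n - 0.5595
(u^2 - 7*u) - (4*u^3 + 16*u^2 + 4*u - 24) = -4*u^3 - 15*u^2 - 11*u + 24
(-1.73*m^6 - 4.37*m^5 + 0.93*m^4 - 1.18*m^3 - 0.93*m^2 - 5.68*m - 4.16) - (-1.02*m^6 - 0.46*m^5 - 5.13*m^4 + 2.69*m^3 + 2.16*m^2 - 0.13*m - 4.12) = -0.71*m^6 - 3.91*m^5 + 6.06*m^4 - 3.87*m^3 - 3.09*m^2 - 5.55*m - 0.04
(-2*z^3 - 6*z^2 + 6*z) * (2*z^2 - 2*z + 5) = -4*z^5 - 8*z^4 + 14*z^3 - 42*z^2 + 30*z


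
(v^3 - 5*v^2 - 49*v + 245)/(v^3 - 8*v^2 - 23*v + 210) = (v^2 + 2*v - 35)/(v^2 - v - 30)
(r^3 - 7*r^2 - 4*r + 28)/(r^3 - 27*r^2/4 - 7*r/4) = 4*(r^2 - 4)/(r*(4*r + 1))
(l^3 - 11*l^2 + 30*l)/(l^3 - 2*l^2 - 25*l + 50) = l*(l - 6)/(l^2 + 3*l - 10)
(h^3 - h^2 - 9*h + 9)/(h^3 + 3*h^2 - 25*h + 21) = (h + 3)/(h + 7)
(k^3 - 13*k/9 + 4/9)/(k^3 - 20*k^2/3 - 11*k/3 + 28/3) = (k - 1/3)/(k - 7)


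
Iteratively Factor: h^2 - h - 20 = (h + 4)*(h - 5)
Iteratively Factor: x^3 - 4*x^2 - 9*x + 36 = (x - 4)*(x^2 - 9) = (x - 4)*(x + 3)*(x - 3)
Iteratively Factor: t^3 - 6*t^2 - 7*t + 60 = (t + 3)*(t^2 - 9*t + 20) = (t - 5)*(t + 3)*(t - 4)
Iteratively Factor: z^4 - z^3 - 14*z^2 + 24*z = (z - 2)*(z^3 + z^2 - 12*z) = z*(z - 2)*(z^2 + z - 12) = z*(z - 2)*(z + 4)*(z - 3)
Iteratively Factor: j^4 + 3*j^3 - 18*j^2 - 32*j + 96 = (j - 3)*(j^3 + 6*j^2 - 32) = (j - 3)*(j + 4)*(j^2 + 2*j - 8) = (j - 3)*(j + 4)^2*(j - 2)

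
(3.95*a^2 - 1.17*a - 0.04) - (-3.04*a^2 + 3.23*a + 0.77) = 6.99*a^2 - 4.4*a - 0.81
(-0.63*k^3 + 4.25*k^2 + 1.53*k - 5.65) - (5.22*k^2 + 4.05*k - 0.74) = -0.63*k^3 - 0.97*k^2 - 2.52*k - 4.91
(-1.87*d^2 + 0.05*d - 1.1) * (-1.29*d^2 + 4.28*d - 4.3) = 2.4123*d^4 - 8.0681*d^3 + 9.674*d^2 - 4.923*d + 4.73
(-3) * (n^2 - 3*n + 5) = -3*n^2 + 9*n - 15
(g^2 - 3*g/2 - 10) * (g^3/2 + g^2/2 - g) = g^5/2 - g^4/4 - 27*g^3/4 - 7*g^2/2 + 10*g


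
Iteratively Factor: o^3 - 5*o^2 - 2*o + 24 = (o - 3)*(o^2 - 2*o - 8) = (o - 3)*(o + 2)*(o - 4)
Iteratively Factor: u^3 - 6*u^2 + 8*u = (u)*(u^2 - 6*u + 8) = u*(u - 2)*(u - 4)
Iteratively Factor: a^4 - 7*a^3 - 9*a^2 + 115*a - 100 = (a - 1)*(a^3 - 6*a^2 - 15*a + 100) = (a - 5)*(a - 1)*(a^2 - a - 20) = (a - 5)^2*(a - 1)*(a + 4)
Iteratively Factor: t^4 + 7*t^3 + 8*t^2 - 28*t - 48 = (t - 2)*(t^3 + 9*t^2 + 26*t + 24) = (t - 2)*(t + 2)*(t^2 + 7*t + 12) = (t - 2)*(t + 2)*(t + 3)*(t + 4)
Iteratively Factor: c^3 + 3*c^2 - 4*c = (c + 4)*(c^2 - c) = c*(c + 4)*(c - 1)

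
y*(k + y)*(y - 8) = k*y^2 - 8*k*y + y^3 - 8*y^2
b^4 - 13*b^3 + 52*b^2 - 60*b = b*(b - 6)*(b - 5)*(b - 2)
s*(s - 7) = s^2 - 7*s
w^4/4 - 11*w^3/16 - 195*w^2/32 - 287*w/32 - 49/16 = (w/4 + 1/2)*(w - 7)*(w + 1/2)*(w + 7/4)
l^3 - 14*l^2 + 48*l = l*(l - 8)*(l - 6)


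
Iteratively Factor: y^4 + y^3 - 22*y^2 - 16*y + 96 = (y - 2)*(y^3 + 3*y^2 - 16*y - 48) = (y - 2)*(y + 4)*(y^2 - y - 12) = (y - 4)*(y - 2)*(y + 4)*(y + 3)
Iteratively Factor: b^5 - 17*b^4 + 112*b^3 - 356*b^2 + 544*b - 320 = (b - 5)*(b^4 - 12*b^3 + 52*b^2 - 96*b + 64) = (b - 5)*(b - 2)*(b^3 - 10*b^2 + 32*b - 32) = (b - 5)*(b - 4)*(b - 2)*(b^2 - 6*b + 8) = (b - 5)*(b - 4)*(b - 2)^2*(b - 4)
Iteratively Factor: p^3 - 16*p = (p + 4)*(p^2 - 4*p) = (p - 4)*(p + 4)*(p)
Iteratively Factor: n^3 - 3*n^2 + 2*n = (n - 1)*(n^2 - 2*n) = n*(n - 1)*(n - 2)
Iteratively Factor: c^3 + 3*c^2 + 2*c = (c)*(c^2 + 3*c + 2) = c*(c + 2)*(c + 1)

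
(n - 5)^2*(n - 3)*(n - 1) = n^4 - 14*n^3 + 68*n^2 - 130*n + 75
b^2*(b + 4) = b^3 + 4*b^2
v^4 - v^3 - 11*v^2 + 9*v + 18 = (v - 3)*(v - 2)*(v + 1)*(v + 3)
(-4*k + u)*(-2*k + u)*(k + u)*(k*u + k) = 8*k^4*u + 8*k^4 + 2*k^3*u^2 + 2*k^3*u - 5*k^2*u^3 - 5*k^2*u^2 + k*u^4 + k*u^3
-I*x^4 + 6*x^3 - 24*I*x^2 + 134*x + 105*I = (x - 5*I)*(x + 3*I)*(x + 7*I)*(-I*x + 1)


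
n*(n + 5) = n^2 + 5*n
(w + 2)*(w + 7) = w^2 + 9*w + 14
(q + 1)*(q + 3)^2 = q^3 + 7*q^2 + 15*q + 9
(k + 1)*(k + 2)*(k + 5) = k^3 + 8*k^2 + 17*k + 10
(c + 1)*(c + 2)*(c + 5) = c^3 + 8*c^2 + 17*c + 10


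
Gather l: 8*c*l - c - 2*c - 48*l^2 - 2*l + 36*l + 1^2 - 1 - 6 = -3*c - 48*l^2 + l*(8*c + 34) - 6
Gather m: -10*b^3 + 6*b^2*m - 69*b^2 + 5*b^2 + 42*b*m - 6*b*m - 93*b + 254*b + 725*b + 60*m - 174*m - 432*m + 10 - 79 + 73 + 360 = -10*b^3 - 64*b^2 + 886*b + m*(6*b^2 + 36*b - 546) + 364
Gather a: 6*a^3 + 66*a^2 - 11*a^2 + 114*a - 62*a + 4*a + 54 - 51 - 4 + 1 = 6*a^3 + 55*a^2 + 56*a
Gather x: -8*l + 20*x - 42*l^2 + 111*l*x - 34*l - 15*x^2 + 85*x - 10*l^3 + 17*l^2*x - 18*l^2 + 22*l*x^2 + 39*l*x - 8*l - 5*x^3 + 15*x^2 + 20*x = -10*l^3 - 60*l^2 + 22*l*x^2 - 50*l - 5*x^3 + x*(17*l^2 + 150*l + 125)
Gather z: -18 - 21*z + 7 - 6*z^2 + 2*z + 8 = -6*z^2 - 19*z - 3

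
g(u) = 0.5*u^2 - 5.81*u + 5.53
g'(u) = 1.0*u - 5.81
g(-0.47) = 8.37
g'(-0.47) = -6.28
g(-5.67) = 54.55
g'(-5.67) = -11.48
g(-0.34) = 7.56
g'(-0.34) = -6.15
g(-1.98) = 18.99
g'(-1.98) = -7.79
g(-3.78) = 34.64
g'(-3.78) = -9.59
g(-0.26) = 7.07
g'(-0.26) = -6.07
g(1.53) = -2.19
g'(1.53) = -4.28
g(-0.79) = 10.43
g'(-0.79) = -6.60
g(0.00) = 5.53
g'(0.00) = -5.81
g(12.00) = 7.81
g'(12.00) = 6.19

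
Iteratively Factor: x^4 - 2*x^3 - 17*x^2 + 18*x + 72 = (x - 4)*(x^3 + 2*x^2 - 9*x - 18) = (x - 4)*(x - 3)*(x^2 + 5*x + 6) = (x - 4)*(x - 3)*(x + 2)*(x + 3)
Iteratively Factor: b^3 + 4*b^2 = (b)*(b^2 + 4*b) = b*(b + 4)*(b)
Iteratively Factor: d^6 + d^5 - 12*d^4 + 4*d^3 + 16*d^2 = (d)*(d^5 + d^4 - 12*d^3 + 4*d^2 + 16*d) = d*(d + 4)*(d^4 - 3*d^3 + 4*d) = d*(d - 2)*(d + 4)*(d^3 - d^2 - 2*d) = d*(d - 2)^2*(d + 4)*(d^2 + d) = d*(d - 2)^2*(d + 1)*(d + 4)*(d)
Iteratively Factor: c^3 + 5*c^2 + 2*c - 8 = (c + 4)*(c^2 + c - 2) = (c + 2)*(c + 4)*(c - 1)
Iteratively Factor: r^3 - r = (r - 1)*(r^2 + r) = r*(r - 1)*(r + 1)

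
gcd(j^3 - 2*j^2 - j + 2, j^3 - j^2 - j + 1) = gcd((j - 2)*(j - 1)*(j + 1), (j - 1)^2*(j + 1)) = j^2 - 1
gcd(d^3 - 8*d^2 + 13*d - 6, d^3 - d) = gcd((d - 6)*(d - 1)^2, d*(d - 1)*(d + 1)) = d - 1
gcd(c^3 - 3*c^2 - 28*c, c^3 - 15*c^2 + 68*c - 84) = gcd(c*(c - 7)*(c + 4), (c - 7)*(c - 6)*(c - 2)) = c - 7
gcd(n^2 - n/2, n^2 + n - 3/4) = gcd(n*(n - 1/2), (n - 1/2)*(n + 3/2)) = n - 1/2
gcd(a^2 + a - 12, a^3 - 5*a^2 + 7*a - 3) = a - 3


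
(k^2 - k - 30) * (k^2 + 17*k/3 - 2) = k^4 + 14*k^3/3 - 113*k^2/3 - 168*k + 60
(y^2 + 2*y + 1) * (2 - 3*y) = -3*y^3 - 4*y^2 + y + 2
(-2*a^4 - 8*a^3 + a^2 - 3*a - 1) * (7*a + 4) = -14*a^5 - 64*a^4 - 25*a^3 - 17*a^2 - 19*a - 4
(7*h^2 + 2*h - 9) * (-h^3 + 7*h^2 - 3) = -7*h^5 + 47*h^4 + 23*h^3 - 84*h^2 - 6*h + 27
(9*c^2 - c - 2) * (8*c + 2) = 72*c^3 + 10*c^2 - 18*c - 4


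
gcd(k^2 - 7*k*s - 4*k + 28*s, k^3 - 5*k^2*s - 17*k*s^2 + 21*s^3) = -k + 7*s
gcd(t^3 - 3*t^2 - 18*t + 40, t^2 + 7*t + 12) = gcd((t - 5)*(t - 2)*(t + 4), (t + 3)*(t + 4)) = t + 4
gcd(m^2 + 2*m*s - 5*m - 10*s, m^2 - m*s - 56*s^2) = 1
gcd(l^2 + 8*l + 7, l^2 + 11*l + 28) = l + 7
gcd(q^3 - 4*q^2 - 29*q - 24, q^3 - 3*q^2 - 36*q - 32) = q^2 - 7*q - 8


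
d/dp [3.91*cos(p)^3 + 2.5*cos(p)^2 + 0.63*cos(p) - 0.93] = (11.73*sin(p)^2 - 5.0*cos(p) - 12.36)*sin(p)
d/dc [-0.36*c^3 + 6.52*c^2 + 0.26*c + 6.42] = -1.08*c^2 + 13.04*c + 0.26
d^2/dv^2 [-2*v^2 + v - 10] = -4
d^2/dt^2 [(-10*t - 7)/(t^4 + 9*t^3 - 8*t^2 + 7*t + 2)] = 2*(-(10*t + 7)*(4*t^3 + 27*t^2 - 16*t + 7)^2 + (40*t^3 + 270*t^2 - 160*t + (10*t + 7)*(6*t^2 + 27*t - 8) + 70)*(t^4 + 9*t^3 - 8*t^2 + 7*t + 2))/(t^4 + 9*t^3 - 8*t^2 + 7*t + 2)^3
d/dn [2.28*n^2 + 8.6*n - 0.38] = 4.56*n + 8.6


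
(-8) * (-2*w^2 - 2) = 16*w^2 + 16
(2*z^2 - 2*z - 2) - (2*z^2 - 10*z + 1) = 8*z - 3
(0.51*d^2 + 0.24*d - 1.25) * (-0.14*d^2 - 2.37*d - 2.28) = -0.0714*d^4 - 1.2423*d^3 - 1.5566*d^2 + 2.4153*d + 2.85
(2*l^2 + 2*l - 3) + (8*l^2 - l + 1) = 10*l^2 + l - 2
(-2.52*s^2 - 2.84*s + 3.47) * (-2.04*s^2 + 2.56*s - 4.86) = 5.1408*s^4 - 0.6576*s^3 - 2.102*s^2 + 22.6856*s - 16.8642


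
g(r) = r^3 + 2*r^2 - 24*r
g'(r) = 3*r^2 + 4*r - 24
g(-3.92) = 64.58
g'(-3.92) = 6.42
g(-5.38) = 31.29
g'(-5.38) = 41.31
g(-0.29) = 7.10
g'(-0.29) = -24.91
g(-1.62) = 39.88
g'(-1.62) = -22.61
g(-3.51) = 65.64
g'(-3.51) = -1.08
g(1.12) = -22.97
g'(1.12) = -15.76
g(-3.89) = 64.76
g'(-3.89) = 5.84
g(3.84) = -6.05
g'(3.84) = 35.60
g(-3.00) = 63.00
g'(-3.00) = -9.00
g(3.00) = -27.00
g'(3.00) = 15.00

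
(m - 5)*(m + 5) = m^2 - 25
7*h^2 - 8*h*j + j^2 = (-7*h + j)*(-h + j)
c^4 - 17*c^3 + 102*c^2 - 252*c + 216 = (c - 6)^2*(c - 3)*(c - 2)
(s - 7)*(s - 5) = s^2 - 12*s + 35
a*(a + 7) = a^2 + 7*a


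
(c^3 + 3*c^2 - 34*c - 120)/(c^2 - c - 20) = (c^2 - c - 30)/(c - 5)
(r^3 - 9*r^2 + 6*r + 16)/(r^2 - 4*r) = (r^3 - 9*r^2 + 6*r + 16)/(r*(r - 4))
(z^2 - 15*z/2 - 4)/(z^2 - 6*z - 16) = (z + 1/2)/(z + 2)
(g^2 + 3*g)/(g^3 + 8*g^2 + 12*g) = (g + 3)/(g^2 + 8*g + 12)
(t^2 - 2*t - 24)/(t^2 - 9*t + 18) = (t + 4)/(t - 3)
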